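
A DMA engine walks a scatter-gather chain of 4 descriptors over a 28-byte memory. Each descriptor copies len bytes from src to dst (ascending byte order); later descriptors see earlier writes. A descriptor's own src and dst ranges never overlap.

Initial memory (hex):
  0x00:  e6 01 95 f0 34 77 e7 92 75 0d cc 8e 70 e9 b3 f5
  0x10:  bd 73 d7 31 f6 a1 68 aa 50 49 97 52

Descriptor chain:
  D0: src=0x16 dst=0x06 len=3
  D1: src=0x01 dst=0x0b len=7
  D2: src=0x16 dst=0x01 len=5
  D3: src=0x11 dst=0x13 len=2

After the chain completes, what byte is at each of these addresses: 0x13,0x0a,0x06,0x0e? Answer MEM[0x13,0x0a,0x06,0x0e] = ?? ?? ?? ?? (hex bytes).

[0] 0x16->0x06 len=3 : 68 aa 50
[1] 0x01->0x0b len=7 : 01 95 f0 34 77 68 aa
[2] 0x16->0x01 len=5 : 68 aa 50 49 97
[3] 0x11->0x13 len=2 : aa d7
query mem[0x13]=0xaa, mem[0x0a]=0xcc, mem[0x06]=0x68, mem[0x0e]=0x34

MEM[0x13,0x0a,0x06,0x0e] = aa cc 68 34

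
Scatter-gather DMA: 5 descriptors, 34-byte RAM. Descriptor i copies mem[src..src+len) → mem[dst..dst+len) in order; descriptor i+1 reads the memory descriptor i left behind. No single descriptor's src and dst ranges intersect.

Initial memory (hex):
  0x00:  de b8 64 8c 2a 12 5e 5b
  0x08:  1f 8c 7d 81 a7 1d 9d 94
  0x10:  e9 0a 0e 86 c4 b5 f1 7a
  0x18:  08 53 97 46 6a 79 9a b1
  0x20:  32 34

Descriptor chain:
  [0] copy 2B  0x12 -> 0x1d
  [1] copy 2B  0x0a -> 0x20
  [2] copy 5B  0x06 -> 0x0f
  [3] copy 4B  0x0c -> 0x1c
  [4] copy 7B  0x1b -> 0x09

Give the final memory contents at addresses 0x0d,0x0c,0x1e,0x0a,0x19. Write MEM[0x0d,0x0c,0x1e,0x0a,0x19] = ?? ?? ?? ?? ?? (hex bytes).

D0: mem[0x1d..0x1e] <- [0e 86]
D1: mem[0x20..0x21] <- [7d 81]
D2: mem[0x0f..0x13] <- [5e 5b 1f 8c 7d]
D3: mem[0x1c..0x1f] <- [a7 1d 9d 5e]
D4: mem[0x09..0x0f] <- [46 a7 1d 9d 5e 7d 81]
query mem[0x0d]=0x5e, mem[0x0c]=0x9d, mem[0x1e]=0x9d, mem[0x0a]=0xa7, mem[0x19]=0x53

MEM[0x0d,0x0c,0x1e,0x0a,0x19] = 5e 9d 9d a7 53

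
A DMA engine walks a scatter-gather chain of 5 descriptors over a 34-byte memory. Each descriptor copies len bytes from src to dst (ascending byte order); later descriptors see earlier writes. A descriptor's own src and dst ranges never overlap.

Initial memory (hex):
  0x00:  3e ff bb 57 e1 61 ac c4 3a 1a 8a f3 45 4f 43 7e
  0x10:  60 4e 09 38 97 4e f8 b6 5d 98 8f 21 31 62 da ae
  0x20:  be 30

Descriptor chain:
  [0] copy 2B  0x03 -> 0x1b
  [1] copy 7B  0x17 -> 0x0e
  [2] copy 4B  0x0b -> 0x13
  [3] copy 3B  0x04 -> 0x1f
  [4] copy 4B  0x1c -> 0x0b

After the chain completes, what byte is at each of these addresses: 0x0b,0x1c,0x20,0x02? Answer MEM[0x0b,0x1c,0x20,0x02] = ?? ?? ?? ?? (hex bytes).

MEM[0x0b,0x1c,0x20,0x02] = e1 e1 61 bb

D0: mem[0x1b..0x1c] <- [57 e1]
D1: mem[0x0e..0x14] <- [b6 5d 98 8f 57 e1 62]
D2: mem[0x13..0x16] <- [f3 45 4f b6]
D3: mem[0x1f..0x21] <- [e1 61 ac]
D4: mem[0x0b..0x0e] <- [e1 62 da e1]
query mem[0x0b]=0xe1, mem[0x1c]=0xe1, mem[0x20]=0x61, mem[0x02]=0xbb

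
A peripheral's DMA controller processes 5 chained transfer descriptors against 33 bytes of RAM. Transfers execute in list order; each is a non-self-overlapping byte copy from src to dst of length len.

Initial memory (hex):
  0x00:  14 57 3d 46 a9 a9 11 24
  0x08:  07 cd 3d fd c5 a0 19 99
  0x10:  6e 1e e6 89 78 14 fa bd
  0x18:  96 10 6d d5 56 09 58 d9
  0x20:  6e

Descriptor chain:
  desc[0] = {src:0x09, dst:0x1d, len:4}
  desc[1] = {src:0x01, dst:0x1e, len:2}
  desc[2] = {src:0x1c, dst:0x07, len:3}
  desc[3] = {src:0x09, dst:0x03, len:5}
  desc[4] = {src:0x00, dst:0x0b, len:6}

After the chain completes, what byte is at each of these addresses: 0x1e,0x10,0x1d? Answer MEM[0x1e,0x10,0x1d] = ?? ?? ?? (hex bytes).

MEM[0x1e,0x10,0x1d] = 57 fd cd

  after D0: wrote 4B at 0x1d = cd3dfdc5
  after D1: wrote 2B at 0x1e = 573d
  after D2: wrote 3B at 0x07 = 56cd57
  after D3: wrote 5B at 0x03 = 573dfdc5a0
  after D4: wrote 6B at 0x0b = 14573d573dfd
query mem[0x1e]=0x57, mem[0x10]=0xfd, mem[0x1d]=0xcd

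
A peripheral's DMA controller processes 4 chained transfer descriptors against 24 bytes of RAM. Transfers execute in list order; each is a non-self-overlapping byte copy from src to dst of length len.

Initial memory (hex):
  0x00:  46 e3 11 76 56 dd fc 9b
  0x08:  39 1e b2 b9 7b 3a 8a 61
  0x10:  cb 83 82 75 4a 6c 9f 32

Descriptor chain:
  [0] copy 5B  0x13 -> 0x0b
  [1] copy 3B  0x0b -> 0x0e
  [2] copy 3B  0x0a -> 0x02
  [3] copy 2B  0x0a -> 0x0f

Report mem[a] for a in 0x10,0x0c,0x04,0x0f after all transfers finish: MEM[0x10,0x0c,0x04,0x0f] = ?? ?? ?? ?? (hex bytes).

  after D0: wrote 5B at 0x0b = 754a6c9f32
  after D1: wrote 3B at 0x0e = 754a6c
  after D2: wrote 3B at 0x02 = b2754a
  after D3: wrote 2B at 0x0f = b275
query mem[0x10]=0x75, mem[0x0c]=0x4a, mem[0x04]=0x4a, mem[0x0f]=0xb2

MEM[0x10,0x0c,0x04,0x0f] = 75 4a 4a b2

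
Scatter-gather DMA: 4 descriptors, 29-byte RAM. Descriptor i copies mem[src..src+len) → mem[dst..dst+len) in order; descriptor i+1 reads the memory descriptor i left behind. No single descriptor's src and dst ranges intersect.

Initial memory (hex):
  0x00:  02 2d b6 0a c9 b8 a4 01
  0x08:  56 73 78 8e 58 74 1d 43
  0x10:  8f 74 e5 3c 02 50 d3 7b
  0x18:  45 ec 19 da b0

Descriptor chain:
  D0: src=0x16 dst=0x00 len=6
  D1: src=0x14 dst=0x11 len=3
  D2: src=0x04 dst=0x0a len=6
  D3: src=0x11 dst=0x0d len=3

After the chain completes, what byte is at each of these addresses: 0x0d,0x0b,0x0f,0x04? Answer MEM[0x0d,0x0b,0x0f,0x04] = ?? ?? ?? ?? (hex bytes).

  after D0: wrote 6B at 0x00 = d37b45ec19da
  after D1: wrote 3B at 0x11 = 0250d3
  after D2: wrote 6B at 0x0a = 19daa4015673
  after D3: wrote 3B at 0x0d = 0250d3
query mem[0x0d]=0x02, mem[0x0b]=0xda, mem[0x0f]=0xd3, mem[0x04]=0x19

MEM[0x0d,0x0b,0x0f,0x04] = 02 da d3 19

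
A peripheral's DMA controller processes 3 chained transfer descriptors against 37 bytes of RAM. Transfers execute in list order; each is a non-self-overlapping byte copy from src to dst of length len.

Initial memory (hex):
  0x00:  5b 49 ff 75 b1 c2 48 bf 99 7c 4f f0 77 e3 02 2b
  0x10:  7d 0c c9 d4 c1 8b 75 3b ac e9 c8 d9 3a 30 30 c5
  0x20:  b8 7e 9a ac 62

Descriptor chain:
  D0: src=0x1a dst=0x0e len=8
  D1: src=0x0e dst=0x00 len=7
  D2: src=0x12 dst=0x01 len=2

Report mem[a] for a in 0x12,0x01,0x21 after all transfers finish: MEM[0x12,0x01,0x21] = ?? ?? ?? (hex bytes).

MEM[0x12,0x01,0x21] = 30 30 7e

#0 dst[0x0e+8] := {0xc8,0xd9,0x3a,0x30,0x30,0xc5,0xb8,0x7e}
#1 dst[0x00+7] := {0xc8,0xd9,0x3a,0x30,0x30,0xc5,0xb8}
#2 dst[0x01+2] := {0x30,0xc5}
query mem[0x12]=0x30, mem[0x01]=0x30, mem[0x21]=0x7e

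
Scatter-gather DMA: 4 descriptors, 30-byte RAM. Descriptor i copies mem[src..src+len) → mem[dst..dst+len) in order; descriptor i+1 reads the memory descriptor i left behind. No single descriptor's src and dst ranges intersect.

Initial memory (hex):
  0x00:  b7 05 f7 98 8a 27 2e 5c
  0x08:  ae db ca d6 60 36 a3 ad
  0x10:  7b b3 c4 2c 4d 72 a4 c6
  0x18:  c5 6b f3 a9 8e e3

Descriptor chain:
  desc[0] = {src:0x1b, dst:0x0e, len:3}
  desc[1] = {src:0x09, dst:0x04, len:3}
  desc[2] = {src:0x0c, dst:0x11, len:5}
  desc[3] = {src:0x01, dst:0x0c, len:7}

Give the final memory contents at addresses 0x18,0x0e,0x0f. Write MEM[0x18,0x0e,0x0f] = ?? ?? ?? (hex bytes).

#0 dst[0x0e+3] := {0xa9,0x8e,0xe3}
#1 dst[0x04+3] := {0xdb,0xca,0xd6}
#2 dst[0x11+5] := {0x60,0x36,0xa9,0x8e,0xe3}
#3 dst[0x0c+7] := {0x05,0xf7,0x98,0xdb,0xca,0xd6,0x5c}
query mem[0x18]=0xc5, mem[0x0e]=0x98, mem[0x0f]=0xdb

MEM[0x18,0x0e,0x0f] = c5 98 db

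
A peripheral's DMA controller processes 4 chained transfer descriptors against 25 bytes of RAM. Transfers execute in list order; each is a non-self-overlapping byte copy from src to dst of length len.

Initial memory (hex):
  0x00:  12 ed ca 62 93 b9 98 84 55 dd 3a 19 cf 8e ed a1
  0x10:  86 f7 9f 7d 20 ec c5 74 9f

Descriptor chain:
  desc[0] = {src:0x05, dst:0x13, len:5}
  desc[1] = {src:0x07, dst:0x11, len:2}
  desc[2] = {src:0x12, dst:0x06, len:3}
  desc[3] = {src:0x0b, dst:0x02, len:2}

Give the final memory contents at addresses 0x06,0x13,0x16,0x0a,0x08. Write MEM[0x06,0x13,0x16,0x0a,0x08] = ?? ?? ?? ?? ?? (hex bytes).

MEM[0x06,0x13,0x16,0x0a,0x08] = 55 b9 55 3a 98

  after D0: wrote 5B at 0x13 = b9988455dd
  after D1: wrote 2B at 0x11 = 8455
  after D2: wrote 3B at 0x06 = 55b998
  after D3: wrote 2B at 0x02 = 19cf
query mem[0x06]=0x55, mem[0x13]=0xb9, mem[0x16]=0x55, mem[0x0a]=0x3a, mem[0x08]=0x98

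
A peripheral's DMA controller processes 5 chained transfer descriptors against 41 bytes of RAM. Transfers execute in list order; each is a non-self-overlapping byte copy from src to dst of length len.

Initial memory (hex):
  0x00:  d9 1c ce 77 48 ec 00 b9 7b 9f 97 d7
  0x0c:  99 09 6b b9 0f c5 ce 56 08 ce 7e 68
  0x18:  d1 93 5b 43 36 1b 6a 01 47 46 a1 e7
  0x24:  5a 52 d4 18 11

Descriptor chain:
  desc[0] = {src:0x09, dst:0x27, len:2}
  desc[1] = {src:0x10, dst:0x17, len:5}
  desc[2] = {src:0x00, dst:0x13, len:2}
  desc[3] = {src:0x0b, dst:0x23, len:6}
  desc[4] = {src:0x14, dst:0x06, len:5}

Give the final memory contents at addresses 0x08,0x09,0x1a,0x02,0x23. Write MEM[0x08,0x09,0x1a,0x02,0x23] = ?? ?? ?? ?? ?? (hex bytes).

  after D0: wrote 2B at 0x27 = 9f97
  after D1: wrote 5B at 0x17 = 0fc5ce5608
  after D2: wrote 2B at 0x13 = d91c
  after D3: wrote 6B at 0x23 = d799096bb90f
  after D4: wrote 5B at 0x06 = 1cce7e0fc5
query mem[0x08]=0x7e, mem[0x09]=0x0f, mem[0x1a]=0x56, mem[0x02]=0xce, mem[0x23]=0xd7

MEM[0x08,0x09,0x1a,0x02,0x23] = 7e 0f 56 ce d7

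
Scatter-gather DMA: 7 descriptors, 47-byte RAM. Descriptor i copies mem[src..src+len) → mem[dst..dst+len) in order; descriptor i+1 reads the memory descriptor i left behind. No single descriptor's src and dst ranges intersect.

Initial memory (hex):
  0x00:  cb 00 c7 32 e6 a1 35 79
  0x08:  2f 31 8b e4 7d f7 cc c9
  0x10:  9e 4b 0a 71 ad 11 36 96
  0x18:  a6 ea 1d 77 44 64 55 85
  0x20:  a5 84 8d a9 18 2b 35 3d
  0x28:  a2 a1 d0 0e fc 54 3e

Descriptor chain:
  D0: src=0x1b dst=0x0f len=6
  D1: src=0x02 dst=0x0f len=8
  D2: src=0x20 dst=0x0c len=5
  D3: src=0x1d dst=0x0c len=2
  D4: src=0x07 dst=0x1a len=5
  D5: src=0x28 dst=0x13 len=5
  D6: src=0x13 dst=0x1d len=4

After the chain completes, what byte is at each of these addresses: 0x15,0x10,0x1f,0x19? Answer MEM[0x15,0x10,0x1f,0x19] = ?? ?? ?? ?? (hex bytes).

D0: mem[0x0f..0x14] <- [77 44 64 55 85 a5]
D1: mem[0x0f..0x16] <- [c7 32 e6 a1 35 79 2f 31]
D2: mem[0x0c..0x10] <- [a5 84 8d a9 18]
D3: mem[0x0c..0x0d] <- [64 55]
D4: mem[0x1a..0x1e] <- [79 2f 31 8b e4]
D5: mem[0x13..0x17] <- [a2 a1 d0 0e fc]
D6: mem[0x1d..0x20] <- [a2 a1 d0 0e]
query mem[0x15]=0xd0, mem[0x10]=0x18, mem[0x1f]=0xd0, mem[0x19]=0xea

MEM[0x15,0x10,0x1f,0x19] = d0 18 d0 ea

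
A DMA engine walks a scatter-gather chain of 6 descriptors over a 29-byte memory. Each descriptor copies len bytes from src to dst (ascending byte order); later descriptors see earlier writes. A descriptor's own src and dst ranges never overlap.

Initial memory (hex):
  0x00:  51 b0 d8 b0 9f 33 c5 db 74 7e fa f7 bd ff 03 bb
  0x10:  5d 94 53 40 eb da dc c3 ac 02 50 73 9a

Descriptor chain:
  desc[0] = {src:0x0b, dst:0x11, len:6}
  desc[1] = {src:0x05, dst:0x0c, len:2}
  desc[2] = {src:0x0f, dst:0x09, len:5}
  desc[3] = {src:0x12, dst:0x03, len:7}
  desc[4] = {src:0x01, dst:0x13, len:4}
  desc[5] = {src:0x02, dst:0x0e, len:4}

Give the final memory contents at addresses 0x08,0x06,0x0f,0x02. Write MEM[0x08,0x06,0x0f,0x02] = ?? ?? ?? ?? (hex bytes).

MEM[0x08,0x06,0x0f,0x02] = c3 bb bd d8

[0] 0x0b->0x11 len=6 : f7 bd ff 03 bb 5d
[1] 0x05->0x0c len=2 : 33 c5
[2] 0x0f->0x09 len=5 : bb 5d f7 bd ff
[3] 0x12->0x03 len=7 : bd ff 03 bb 5d c3 ac
[4] 0x01->0x13 len=4 : b0 d8 bd ff
[5] 0x02->0x0e len=4 : d8 bd ff 03
query mem[0x08]=0xc3, mem[0x06]=0xbb, mem[0x0f]=0xbd, mem[0x02]=0xd8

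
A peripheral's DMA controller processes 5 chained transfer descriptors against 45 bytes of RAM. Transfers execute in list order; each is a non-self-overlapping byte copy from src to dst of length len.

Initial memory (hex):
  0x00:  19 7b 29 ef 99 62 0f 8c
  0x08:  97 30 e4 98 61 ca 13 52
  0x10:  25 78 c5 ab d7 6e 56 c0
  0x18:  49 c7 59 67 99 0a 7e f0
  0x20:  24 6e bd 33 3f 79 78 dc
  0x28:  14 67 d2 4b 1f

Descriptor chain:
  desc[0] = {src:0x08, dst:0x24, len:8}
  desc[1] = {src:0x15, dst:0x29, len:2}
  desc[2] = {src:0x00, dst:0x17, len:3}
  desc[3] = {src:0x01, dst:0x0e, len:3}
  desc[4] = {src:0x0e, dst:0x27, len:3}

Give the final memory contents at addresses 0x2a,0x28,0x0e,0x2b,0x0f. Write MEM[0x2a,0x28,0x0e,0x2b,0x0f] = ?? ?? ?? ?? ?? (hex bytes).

#0 dst[0x24+8] := {0x97,0x30,0xe4,0x98,0x61,0xca,0x13,0x52}
#1 dst[0x29+2] := {0x6e,0x56}
#2 dst[0x17+3] := {0x19,0x7b,0x29}
#3 dst[0x0e+3] := {0x7b,0x29,0xef}
#4 dst[0x27+3] := {0x7b,0x29,0xef}
query mem[0x2a]=0x56, mem[0x28]=0x29, mem[0x0e]=0x7b, mem[0x2b]=0x52, mem[0x0f]=0x29

MEM[0x2a,0x28,0x0e,0x2b,0x0f] = 56 29 7b 52 29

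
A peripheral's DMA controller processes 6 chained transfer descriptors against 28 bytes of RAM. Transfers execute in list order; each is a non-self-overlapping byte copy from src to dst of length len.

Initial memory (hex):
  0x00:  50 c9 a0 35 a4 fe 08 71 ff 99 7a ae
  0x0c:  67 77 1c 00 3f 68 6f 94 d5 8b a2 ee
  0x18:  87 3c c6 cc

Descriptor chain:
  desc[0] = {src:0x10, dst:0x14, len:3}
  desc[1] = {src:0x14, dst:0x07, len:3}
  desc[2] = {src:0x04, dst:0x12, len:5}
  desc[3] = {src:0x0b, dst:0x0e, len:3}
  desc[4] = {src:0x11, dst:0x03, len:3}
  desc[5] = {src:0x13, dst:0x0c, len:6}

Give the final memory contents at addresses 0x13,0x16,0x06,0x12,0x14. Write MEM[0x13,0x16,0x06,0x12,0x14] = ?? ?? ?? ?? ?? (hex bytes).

#0 dst[0x14+3] := {0x3f,0x68,0x6f}
#1 dst[0x07+3] := {0x3f,0x68,0x6f}
#2 dst[0x12+5] := {0xa4,0xfe,0x08,0x3f,0x68}
#3 dst[0x0e+3] := {0xae,0x67,0x77}
#4 dst[0x03+3] := {0x68,0xa4,0xfe}
#5 dst[0x0c+6] := {0xfe,0x08,0x3f,0x68,0xee,0x87}
query mem[0x13]=0xfe, mem[0x16]=0x68, mem[0x06]=0x08, mem[0x12]=0xa4, mem[0x14]=0x08

MEM[0x13,0x16,0x06,0x12,0x14] = fe 68 08 a4 08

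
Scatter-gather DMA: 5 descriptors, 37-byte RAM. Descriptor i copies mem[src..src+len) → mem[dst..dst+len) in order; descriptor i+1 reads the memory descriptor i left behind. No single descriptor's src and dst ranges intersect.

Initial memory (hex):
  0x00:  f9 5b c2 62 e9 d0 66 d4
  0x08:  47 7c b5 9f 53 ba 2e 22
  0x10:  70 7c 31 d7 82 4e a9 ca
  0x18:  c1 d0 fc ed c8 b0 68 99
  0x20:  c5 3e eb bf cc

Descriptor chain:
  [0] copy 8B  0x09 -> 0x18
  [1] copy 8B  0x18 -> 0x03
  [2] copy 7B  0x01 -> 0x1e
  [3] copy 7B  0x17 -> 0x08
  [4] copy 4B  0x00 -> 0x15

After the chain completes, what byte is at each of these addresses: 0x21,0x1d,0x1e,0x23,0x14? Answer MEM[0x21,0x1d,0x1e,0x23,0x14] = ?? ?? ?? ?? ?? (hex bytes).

#0 dst[0x18+8] := {0x7c,0xb5,0x9f,0x53,0xba,0x2e,0x22,0x70}
#1 dst[0x03+8] := {0x7c,0xb5,0x9f,0x53,0xba,0x2e,0x22,0x70}
#2 dst[0x1e+7] := {0x5b,0xc2,0x7c,0xb5,0x9f,0x53,0xba}
#3 dst[0x08+7] := {0xca,0x7c,0xb5,0x9f,0x53,0xba,0x2e}
#4 dst[0x15+4] := {0xf9,0x5b,0xc2,0x7c}
query mem[0x21]=0xb5, mem[0x1d]=0x2e, mem[0x1e]=0x5b, mem[0x23]=0x53, mem[0x14]=0x82

MEM[0x21,0x1d,0x1e,0x23,0x14] = b5 2e 5b 53 82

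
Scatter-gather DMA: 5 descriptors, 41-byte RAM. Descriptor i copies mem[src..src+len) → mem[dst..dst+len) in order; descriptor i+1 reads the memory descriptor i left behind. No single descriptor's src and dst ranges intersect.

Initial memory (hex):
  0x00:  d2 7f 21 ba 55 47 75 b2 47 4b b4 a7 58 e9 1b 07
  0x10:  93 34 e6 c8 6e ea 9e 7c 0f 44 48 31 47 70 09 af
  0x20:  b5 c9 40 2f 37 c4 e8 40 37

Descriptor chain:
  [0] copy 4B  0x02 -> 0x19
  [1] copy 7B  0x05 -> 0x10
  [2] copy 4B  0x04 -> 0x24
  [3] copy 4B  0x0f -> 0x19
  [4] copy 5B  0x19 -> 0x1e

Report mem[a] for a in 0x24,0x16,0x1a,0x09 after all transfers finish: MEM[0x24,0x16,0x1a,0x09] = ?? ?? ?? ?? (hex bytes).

D0: mem[0x19..0x1c] <- [21 ba 55 47]
D1: mem[0x10..0x16] <- [47 75 b2 47 4b b4 a7]
D2: mem[0x24..0x27] <- [55 47 75 b2]
D3: mem[0x19..0x1c] <- [07 47 75 b2]
D4: mem[0x1e..0x22] <- [07 47 75 b2 70]
query mem[0x24]=0x55, mem[0x16]=0xa7, mem[0x1a]=0x47, mem[0x09]=0x4b

MEM[0x24,0x16,0x1a,0x09] = 55 a7 47 4b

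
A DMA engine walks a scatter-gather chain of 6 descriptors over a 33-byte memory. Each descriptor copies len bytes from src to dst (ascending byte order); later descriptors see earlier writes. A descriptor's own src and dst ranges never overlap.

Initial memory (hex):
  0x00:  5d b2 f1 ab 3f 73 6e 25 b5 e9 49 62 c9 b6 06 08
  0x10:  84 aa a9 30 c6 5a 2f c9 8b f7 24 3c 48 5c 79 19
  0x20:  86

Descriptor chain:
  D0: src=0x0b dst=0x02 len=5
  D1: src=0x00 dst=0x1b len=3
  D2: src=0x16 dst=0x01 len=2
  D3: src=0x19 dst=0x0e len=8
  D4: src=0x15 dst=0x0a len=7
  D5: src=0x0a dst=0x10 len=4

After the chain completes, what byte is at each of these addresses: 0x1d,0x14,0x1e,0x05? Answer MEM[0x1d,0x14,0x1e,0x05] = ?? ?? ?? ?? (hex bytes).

MEM[0x1d,0x14,0x1e,0x05] = 62 19 79 06

#0 dst[0x02+5] := {0x62,0xc9,0xb6,0x06,0x08}
#1 dst[0x1b+3] := {0x5d,0xb2,0x62}
#2 dst[0x01+2] := {0x2f,0xc9}
#3 dst[0x0e+8] := {0xf7,0x24,0x5d,0xb2,0x62,0x79,0x19,0x86}
#4 dst[0x0a+7] := {0x86,0x2f,0xc9,0x8b,0xf7,0x24,0x5d}
#5 dst[0x10+4] := {0x86,0x2f,0xc9,0x8b}
query mem[0x1d]=0x62, mem[0x14]=0x19, mem[0x1e]=0x79, mem[0x05]=0x06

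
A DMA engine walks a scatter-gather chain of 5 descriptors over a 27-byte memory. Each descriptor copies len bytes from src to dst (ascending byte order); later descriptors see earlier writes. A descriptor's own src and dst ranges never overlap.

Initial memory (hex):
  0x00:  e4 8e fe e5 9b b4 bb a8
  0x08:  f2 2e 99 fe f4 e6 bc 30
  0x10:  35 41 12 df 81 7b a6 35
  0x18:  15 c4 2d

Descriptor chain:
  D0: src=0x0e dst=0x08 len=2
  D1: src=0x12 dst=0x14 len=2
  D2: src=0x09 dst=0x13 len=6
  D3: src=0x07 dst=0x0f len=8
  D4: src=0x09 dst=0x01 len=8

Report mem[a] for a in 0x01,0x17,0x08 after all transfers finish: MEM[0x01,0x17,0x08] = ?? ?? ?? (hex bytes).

MEM[0x01,0x17,0x08] = 30 e6 bc

[0] 0x0e->0x08 len=2 : bc 30
[1] 0x12->0x14 len=2 : 12 df
[2] 0x09->0x13 len=6 : 30 99 fe f4 e6 bc
[3] 0x07->0x0f len=8 : a8 bc 30 99 fe f4 e6 bc
[4] 0x09->0x01 len=8 : 30 99 fe f4 e6 bc a8 bc
query mem[0x01]=0x30, mem[0x17]=0xe6, mem[0x08]=0xbc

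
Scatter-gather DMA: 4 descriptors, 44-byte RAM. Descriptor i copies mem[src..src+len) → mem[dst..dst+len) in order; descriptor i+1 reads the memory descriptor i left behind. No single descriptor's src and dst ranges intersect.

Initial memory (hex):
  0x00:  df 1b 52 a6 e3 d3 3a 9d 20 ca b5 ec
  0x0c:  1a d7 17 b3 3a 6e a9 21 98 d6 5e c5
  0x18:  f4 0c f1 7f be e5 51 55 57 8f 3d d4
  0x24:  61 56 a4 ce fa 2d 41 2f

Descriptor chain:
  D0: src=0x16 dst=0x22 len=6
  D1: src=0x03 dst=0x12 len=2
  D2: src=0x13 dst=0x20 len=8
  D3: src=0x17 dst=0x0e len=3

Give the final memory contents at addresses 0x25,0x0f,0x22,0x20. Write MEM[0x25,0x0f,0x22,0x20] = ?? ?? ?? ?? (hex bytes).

#0 dst[0x22+6] := {0x5e,0xc5,0xf4,0x0c,0xf1,0x7f}
#1 dst[0x12+2] := {0xa6,0xe3}
#2 dst[0x20+8] := {0xe3,0x98,0xd6,0x5e,0xc5,0xf4,0x0c,0xf1}
#3 dst[0x0e+3] := {0xc5,0xf4,0x0c}
query mem[0x25]=0xf4, mem[0x0f]=0xf4, mem[0x22]=0xd6, mem[0x20]=0xe3

MEM[0x25,0x0f,0x22,0x20] = f4 f4 d6 e3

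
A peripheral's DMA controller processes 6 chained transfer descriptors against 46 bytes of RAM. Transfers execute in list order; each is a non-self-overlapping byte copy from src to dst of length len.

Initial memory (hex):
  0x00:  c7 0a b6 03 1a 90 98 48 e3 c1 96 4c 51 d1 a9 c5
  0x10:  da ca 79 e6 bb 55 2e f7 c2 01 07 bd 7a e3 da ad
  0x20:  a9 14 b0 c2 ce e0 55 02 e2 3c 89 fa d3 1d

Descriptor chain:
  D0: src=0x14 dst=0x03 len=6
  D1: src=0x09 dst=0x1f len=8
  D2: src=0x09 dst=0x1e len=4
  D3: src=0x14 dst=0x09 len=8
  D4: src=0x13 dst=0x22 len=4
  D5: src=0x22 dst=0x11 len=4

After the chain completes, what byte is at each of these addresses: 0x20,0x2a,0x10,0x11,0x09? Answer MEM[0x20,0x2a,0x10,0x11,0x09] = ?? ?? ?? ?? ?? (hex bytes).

  after D0: wrote 6B at 0x03 = bb552ef7c201
  after D1: wrote 8B at 0x1f = c1964c51d1a9c5da
  after D2: wrote 4B at 0x1e = c1964c51
  after D3: wrote 8B at 0x09 = bb552ef7c20107bd
  after D4: wrote 4B at 0x22 = e6bb552e
  after D5: wrote 4B at 0x11 = e6bb552e
query mem[0x20]=0x4c, mem[0x2a]=0x89, mem[0x10]=0xbd, mem[0x11]=0xe6, mem[0x09]=0xbb

MEM[0x20,0x2a,0x10,0x11,0x09] = 4c 89 bd e6 bb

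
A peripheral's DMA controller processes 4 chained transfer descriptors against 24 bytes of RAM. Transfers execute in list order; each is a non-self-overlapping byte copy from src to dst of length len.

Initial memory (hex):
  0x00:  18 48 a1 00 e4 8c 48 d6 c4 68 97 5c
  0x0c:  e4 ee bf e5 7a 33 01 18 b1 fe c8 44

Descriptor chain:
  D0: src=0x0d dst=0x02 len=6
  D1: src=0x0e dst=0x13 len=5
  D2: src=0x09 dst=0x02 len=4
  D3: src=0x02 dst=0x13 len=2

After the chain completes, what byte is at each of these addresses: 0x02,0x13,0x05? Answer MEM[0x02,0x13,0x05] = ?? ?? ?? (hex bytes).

MEM[0x02,0x13,0x05] = 68 68 e4

[0] 0x0d->0x02 len=6 : ee bf e5 7a 33 01
[1] 0x0e->0x13 len=5 : bf e5 7a 33 01
[2] 0x09->0x02 len=4 : 68 97 5c e4
[3] 0x02->0x13 len=2 : 68 97
query mem[0x02]=0x68, mem[0x13]=0x68, mem[0x05]=0xe4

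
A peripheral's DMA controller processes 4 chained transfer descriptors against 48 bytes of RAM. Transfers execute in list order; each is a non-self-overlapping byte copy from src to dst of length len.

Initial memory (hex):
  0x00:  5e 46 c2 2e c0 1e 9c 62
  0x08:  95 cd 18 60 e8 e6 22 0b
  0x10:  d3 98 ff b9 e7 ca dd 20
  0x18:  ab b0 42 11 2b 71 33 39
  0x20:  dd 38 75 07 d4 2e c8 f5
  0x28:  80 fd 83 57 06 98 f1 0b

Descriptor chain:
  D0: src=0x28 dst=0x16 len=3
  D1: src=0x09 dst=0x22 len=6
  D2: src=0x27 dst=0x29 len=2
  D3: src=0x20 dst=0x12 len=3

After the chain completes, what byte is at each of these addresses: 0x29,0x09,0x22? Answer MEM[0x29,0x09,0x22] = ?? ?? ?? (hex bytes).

MEM[0x29,0x09,0x22] = 22 cd cd

#0 dst[0x16+3] := {0x80,0xfd,0x83}
#1 dst[0x22+6] := {0xcd,0x18,0x60,0xe8,0xe6,0x22}
#2 dst[0x29+2] := {0x22,0x80}
#3 dst[0x12+3] := {0xdd,0x38,0xcd}
query mem[0x29]=0x22, mem[0x09]=0xcd, mem[0x22]=0xcd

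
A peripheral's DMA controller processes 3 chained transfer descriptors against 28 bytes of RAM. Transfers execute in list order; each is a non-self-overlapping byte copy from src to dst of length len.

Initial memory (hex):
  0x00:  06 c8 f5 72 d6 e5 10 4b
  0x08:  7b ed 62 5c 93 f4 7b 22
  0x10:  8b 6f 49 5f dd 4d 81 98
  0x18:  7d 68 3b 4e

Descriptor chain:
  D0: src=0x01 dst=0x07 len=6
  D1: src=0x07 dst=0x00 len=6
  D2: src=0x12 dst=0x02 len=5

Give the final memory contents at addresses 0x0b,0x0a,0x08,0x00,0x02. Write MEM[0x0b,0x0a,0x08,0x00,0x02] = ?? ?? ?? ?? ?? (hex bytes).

MEM[0x0b,0x0a,0x08,0x00,0x02] = e5 d6 f5 c8 49

D0: mem[0x07..0x0c] <- [c8 f5 72 d6 e5 10]
D1: mem[0x00..0x05] <- [c8 f5 72 d6 e5 10]
D2: mem[0x02..0x06] <- [49 5f dd 4d 81]
query mem[0x0b]=0xe5, mem[0x0a]=0xd6, mem[0x08]=0xf5, mem[0x00]=0xc8, mem[0x02]=0x49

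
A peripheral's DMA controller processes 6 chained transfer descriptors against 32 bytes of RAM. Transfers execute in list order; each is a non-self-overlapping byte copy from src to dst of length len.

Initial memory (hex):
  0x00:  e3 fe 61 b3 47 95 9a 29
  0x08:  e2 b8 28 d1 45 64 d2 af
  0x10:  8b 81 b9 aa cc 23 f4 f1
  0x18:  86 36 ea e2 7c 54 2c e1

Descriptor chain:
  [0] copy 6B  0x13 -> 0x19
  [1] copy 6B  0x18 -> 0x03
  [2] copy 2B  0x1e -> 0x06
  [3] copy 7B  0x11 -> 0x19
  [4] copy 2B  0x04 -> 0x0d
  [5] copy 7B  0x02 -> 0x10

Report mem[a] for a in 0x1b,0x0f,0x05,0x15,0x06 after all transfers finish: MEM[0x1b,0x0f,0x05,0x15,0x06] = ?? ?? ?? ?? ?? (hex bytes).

MEM[0x1b,0x0f,0x05,0x15,0x06] = aa af cc e1 86

[0] 0x13->0x19 len=6 : aa cc 23 f4 f1 86
[1] 0x18->0x03 len=6 : 86 aa cc 23 f4 f1
[2] 0x1e->0x06 len=2 : 86 e1
[3] 0x11->0x19 len=7 : 81 b9 aa cc 23 f4 f1
[4] 0x04->0x0d len=2 : aa cc
[5] 0x02->0x10 len=7 : 61 86 aa cc 86 e1 f1
query mem[0x1b]=0xaa, mem[0x0f]=0xaf, mem[0x05]=0xcc, mem[0x15]=0xe1, mem[0x06]=0x86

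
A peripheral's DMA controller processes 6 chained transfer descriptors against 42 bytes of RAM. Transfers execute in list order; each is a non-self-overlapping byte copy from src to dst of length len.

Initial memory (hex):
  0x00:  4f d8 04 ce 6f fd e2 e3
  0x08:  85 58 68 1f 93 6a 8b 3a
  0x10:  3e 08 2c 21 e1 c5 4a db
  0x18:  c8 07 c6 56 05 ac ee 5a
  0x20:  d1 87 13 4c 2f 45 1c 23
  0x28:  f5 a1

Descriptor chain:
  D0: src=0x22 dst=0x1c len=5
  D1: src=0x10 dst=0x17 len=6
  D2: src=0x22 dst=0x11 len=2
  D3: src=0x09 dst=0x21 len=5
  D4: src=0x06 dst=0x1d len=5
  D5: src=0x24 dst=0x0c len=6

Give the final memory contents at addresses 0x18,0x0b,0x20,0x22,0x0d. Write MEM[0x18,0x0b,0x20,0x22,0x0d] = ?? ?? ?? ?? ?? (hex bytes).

MEM[0x18,0x0b,0x20,0x22,0x0d] = 08 1f 58 68 6a

  after D0: wrote 5B at 0x1c = 134c2f451c
  after D1: wrote 6B at 0x17 = 3e082c21e1c5
  after D2: wrote 2B at 0x11 = 134c
  after D3: wrote 5B at 0x21 = 58681f936a
  after D4: wrote 5B at 0x1d = e2e3855868
  after D5: wrote 6B at 0x0c = 936a1c23f5a1
query mem[0x18]=0x08, mem[0x0b]=0x1f, mem[0x20]=0x58, mem[0x22]=0x68, mem[0x0d]=0x6a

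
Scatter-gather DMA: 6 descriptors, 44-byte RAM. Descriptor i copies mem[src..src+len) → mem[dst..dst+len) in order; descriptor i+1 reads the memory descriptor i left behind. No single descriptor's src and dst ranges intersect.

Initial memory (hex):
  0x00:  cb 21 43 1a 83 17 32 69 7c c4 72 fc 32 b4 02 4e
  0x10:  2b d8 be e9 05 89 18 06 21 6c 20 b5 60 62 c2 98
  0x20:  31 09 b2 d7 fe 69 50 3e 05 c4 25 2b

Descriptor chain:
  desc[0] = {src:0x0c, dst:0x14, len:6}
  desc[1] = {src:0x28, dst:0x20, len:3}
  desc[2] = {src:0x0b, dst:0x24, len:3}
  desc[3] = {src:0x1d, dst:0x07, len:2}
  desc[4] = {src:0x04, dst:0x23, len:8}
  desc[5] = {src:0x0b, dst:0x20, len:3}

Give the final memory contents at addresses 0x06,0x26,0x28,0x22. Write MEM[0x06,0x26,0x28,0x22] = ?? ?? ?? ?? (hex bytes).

[0] 0x0c->0x14 len=6 : 32 b4 02 4e 2b d8
[1] 0x28->0x20 len=3 : 05 c4 25
[2] 0x0b->0x24 len=3 : fc 32 b4
[3] 0x1d->0x07 len=2 : 62 c2
[4] 0x04->0x23 len=8 : 83 17 32 62 c2 c4 72 fc
[5] 0x0b->0x20 len=3 : fc 32 b4
query mem[0x06]=0x32, mem[0x26]=0x62, mem[0x28]=0xc4, mem[0x22]=0xb4

MEM[0x06,0x26,0x28,0x22] = 32 62 c4 b4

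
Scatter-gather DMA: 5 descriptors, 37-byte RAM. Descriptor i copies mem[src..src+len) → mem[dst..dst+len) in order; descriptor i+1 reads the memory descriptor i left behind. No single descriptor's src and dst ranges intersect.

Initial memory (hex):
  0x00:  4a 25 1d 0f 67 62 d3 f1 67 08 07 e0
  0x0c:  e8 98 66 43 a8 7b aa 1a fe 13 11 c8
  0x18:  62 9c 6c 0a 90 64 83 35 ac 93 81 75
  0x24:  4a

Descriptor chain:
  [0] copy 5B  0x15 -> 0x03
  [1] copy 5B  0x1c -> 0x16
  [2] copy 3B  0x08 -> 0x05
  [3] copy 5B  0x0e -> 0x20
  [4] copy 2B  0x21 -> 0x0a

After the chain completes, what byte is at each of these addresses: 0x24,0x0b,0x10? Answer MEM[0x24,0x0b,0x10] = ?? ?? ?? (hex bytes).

#0 dst[0x03+5] := {0x13,0x11,0xc8,0x62,0x9c}
#1 dst[0x16+5] := {0x90,0x64,0x83,0x35,0xac}
#2 dst[0x05+3] := {0x67,0x08,0x07}
#3 dst[0x20+5] := {0x66,0x43,0xa8,0x7b,0xaa}
#4 dst[0x0a+2] := {0x43,0xa8}
query mem[0x24]=0xaa, mem[0x0b]=0xa8, mem[0x10]=0xa8

MEM[0x24,0x0b,0x10] = aa a8 a8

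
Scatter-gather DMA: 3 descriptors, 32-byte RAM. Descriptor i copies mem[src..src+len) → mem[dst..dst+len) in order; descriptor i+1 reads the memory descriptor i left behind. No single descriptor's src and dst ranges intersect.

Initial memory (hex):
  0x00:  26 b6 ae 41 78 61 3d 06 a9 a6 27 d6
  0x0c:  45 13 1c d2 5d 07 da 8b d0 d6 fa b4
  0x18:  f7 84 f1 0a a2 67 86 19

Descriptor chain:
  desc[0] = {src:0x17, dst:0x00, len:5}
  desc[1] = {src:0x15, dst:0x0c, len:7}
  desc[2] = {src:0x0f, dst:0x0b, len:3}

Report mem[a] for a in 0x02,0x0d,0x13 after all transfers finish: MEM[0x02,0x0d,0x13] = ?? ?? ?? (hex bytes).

#0 dst[0x00+5] := {0xb4,0xf7,0x84,0xf1,0x0a}
#1 dst[0x0c+7] := {0xd6,0xfa,0xb4,0xf7,0x84,0xf1,0x0a}
#2 dst[0x0b+3] := {0xf7,0x84,0xf1}
query mem[0x02]=0x84, mem[0x0d]=0xf1, mem[0x13]=0x8b

MEM[0x02,0x0d,0x13] = 84 f1 8b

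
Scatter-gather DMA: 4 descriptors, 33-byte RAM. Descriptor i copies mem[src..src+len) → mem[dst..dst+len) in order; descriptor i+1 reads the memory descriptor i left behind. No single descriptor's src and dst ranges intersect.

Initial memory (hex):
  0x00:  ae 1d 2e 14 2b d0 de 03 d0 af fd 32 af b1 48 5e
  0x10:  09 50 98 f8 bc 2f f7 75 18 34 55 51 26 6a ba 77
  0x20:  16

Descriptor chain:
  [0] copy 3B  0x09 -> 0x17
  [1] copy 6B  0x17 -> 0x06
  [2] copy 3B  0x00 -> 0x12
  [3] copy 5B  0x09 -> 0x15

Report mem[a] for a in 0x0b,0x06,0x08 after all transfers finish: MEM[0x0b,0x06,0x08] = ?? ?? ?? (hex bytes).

[0] 0x09->0x17 len=3 : af fd 32
[1] 0x17->0x06 len=6 : af fd 32 55 51 26
[2] 0x00->0x12 len=3 : ae 1d 2e
[3] 0x09->0x15 len=5 : 55 51 26 af b1
query mem[0x0b]=0x26, mem[0x06]=0xaf, mem[0x08]=0x32

MEM[0x0b,0x06,0x08] = 26 af 32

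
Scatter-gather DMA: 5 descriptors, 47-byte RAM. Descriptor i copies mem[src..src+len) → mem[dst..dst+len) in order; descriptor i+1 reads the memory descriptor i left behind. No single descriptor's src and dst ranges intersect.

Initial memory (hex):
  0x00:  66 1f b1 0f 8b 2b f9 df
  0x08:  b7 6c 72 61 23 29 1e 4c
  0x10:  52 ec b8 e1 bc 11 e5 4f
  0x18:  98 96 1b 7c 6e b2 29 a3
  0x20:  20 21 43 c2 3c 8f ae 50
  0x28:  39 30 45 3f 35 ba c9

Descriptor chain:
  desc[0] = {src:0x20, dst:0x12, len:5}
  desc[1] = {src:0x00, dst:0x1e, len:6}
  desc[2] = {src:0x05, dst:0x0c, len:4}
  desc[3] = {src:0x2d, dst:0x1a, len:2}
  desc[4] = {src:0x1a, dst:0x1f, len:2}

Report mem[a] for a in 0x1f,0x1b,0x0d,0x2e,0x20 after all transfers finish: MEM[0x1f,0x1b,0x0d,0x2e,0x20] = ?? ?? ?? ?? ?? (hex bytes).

D0: mem[0x12..0x16] <- [20 21 43 c2 3c]
D1: mem[0x1e..0x23] <- [66 1f b1 0f 8b 2b]
D2: mem[0x0c..0x0f] <- [2b f9 df b7]
D3: mem[0x1a..0x1b] <- [ba c9]
D4: mem[0x1f..0x20] <- [ba c9]
query mem[0x1f]=0xba, mem[0x1b]=0xc9, mem[0x0d]=0xf9, mem[0x2e]=0xc9, mem[0x20]=0xc9

MEM[0x1f,0x1b,0x0d,0x2e,0x20] = ba c9 f9 c9 c9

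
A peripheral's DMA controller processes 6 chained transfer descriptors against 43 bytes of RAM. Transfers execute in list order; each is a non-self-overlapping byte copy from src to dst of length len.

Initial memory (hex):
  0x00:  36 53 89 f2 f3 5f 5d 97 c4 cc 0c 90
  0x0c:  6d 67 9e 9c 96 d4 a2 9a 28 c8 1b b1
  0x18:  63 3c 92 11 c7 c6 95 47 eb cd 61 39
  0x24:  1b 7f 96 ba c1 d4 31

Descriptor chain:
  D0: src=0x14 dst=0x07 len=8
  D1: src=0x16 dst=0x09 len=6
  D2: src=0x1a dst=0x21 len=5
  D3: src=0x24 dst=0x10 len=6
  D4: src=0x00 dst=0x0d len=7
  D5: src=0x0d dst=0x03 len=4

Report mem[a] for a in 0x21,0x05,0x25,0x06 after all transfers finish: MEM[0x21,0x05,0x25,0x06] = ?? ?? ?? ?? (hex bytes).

#0 dst[0x07+8] := {0x28,0xc8,0x1b,0xb1,0x63,0x3c,0x92,0x11}
#1 dst[0x09+6] := {0x1b,0xb1,0x63,0x3c,0x92,0x11}
#2 dst[0x21+5] := {0x92,0x11,0xc7,0xc6,0x95}
#3 dst[0x10+6] := {0xc6,0x95,0x96,0xba,0xc1,0xd4}
#4 dst[0x0d+7] := {0x36,0x53,0x89,0xf2,0xf3,0x5f,0x5d}
#5 dst[0x03+4] := {0x36,0x53,0x89,0xf2}
query mem[0x21]=0x92, mem[0x05]=0x89, mem[0x25]=0x95, mem[0x06]=0xf2

MEM[0x21,0x05,0x25,0x06] = 92 89 95 f2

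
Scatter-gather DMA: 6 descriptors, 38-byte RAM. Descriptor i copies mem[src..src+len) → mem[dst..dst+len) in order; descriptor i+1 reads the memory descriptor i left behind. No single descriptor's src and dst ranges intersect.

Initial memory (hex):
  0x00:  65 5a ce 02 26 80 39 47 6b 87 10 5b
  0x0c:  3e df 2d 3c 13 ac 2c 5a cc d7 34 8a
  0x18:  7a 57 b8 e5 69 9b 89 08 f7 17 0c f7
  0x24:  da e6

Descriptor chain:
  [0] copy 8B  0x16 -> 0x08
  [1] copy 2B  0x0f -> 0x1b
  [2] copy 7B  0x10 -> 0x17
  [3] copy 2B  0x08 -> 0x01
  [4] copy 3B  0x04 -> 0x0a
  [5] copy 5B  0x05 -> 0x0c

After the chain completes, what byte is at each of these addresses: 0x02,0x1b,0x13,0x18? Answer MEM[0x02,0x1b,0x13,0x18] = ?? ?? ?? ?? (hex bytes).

D0: mem[0x08..0x0f] <- [34 8a 7a 57 b8 e5 69 9b]
D1: mem[0x1b..0x1c] <- [9b 13]
D2: mem[0x17..0x1d] <- [13 ac 2c 5a cc d7 34]
D3: mem[0x01..0x02] <- [34 8a]
D4: mem[0x0a..0x0c] <- [26 80 39]
D5: mem[0x0c..0x10] <- [80 39 47 34 8a]
query mem[0x02]=0x8a, mem[0x1b]=0xcc, mem[0x13]=0x5a, mem[0x18]=0xac

MEM[0x02,0x1b,0x13,0x18] = 8a cc 5a ac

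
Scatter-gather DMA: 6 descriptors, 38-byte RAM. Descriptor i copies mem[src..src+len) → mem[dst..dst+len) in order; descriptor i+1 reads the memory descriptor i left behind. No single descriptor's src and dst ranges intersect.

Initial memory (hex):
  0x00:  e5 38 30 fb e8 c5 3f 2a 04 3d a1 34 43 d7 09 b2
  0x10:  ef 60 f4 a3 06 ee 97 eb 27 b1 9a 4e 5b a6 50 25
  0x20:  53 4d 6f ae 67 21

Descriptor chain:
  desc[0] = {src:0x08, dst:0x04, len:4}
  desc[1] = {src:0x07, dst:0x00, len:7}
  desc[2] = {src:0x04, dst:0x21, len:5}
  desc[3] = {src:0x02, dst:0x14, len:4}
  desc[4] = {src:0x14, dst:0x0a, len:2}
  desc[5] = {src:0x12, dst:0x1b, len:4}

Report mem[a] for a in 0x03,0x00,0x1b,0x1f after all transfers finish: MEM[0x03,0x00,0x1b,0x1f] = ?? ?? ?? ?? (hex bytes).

D0: mem[0x04..0x07] <- [04 3d a1 34]
D1: mem[0x00..0x06] <- [34 04 3d a1 34 43 d7]
D2: mem[0x21..0x25] <- [34 43 d7 34 04]
D3: mem[0x14..0x17] <- [3d a1 34 43]
D4: mem[0x0a..0x0b] <- [3d a1]
D5: mem[0x1b..0x1e] <- [f4 a3 3d a1]
query mem[0x03]=0xa1, mem[0x00]=0x34, mem[0x1b]=0xf4, mem[0x1f]=0x25

MEM[0x03,0x00,0x1b,0x1f] = a1 34 f4 25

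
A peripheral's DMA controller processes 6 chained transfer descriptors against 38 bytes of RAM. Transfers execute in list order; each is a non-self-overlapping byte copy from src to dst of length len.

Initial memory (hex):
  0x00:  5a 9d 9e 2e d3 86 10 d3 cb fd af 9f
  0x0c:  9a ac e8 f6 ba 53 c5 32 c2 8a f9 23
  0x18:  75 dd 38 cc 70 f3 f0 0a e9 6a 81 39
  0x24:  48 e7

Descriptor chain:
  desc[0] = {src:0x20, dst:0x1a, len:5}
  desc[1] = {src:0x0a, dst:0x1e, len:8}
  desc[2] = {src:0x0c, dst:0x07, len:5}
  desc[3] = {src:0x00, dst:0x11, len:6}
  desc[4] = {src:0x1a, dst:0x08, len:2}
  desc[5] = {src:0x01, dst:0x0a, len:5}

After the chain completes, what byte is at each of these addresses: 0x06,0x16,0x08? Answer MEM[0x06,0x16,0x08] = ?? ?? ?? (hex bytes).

  after D0: wrote 5B at 0x1a = e96a813948
  after D1: wrote 8B at 0x1e = af9f9aace8f6ba53
  after D2: wrote 5B at 0x07 = 9aace8f6ba
  after D3: wrote 6B at 0x11 = 5a9d9e2ed386
  after D4: wrote 2B at 0x08 = e96a
  after D5: wrote 5B at 0x0a = 9d9e2ed386
query mem[0x06]=0x10, mem[0x16]=0x86, mem[0x08]=0xe9

MEM[0x06,0x16,0x08] = 10 86 e9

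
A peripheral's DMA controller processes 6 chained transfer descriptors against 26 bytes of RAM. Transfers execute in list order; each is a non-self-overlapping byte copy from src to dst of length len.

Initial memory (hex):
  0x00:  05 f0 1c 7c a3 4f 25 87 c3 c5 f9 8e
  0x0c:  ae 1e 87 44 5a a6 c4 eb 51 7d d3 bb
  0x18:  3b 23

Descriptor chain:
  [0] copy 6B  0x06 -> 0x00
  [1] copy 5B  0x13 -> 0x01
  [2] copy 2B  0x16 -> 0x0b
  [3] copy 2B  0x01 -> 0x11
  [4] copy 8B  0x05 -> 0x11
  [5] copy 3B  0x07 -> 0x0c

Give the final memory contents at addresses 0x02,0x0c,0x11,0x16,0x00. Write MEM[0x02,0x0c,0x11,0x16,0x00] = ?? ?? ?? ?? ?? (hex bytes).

D0: mem[0x00..0x05] <- [25 87 c3 c5 f9 8e]
D1: mem[0x01..0x05] <- [eb 51 7d d3 bb]
D2: mem[0x0b..0x0c] <- [d3 bb]
D3: mem[0x11..0x12] <- [eb 51]
D4: mem[0x11..0x18] <- [bb 25 87 c3 c5 f9 d3 bb]
D5: mem[0x0c..0x0e] <- [87 c3 c5]
query mem[0x02]=0x51, mem[0x0c]=0x87, mem[0x11]=0xbb, mem[0x16]=0xf9, mem[0x00]=0x25

MEM[0x02,0x0c,0x11,0x16,0x00] = 51 87 bb f9 25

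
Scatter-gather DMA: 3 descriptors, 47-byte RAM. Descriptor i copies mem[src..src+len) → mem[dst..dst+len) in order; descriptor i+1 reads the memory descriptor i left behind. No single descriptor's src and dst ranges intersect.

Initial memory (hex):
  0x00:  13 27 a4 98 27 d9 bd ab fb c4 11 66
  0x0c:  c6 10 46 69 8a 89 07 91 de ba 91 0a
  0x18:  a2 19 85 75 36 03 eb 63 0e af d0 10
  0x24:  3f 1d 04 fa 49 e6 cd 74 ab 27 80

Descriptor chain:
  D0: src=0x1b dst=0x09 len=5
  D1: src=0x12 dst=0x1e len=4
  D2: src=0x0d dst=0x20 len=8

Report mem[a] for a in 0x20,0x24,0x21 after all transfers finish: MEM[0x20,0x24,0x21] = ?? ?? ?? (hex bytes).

[0] 0x1b->0x09 len=5 : 75 36 03 eb 63
[1] 0x12->0x1e len=4 : 07 91 de ba
[2] 0x0d->0x20 len=8 : 63 46 69 8a 89 07 91 de
query mem[0x20]=0x63, mem[0x24]=0x89, mem[0x21]=0x46

MEM[0x20,0x24,0x21] = 63 89 46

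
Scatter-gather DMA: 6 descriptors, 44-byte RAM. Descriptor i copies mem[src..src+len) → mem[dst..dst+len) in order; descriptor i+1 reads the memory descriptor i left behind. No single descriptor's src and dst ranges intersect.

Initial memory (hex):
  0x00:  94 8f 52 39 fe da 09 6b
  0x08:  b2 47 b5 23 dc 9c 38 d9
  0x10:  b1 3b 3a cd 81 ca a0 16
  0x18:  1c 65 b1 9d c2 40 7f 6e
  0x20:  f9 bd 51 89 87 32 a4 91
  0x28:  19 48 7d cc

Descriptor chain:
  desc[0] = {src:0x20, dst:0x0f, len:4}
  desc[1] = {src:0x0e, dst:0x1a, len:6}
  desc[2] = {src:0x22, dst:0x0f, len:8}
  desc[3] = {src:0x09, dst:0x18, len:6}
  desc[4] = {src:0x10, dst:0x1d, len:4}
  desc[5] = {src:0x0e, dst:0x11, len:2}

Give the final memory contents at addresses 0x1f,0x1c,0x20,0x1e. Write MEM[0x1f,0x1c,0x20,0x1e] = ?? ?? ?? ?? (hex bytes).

[0] 0x20->0x0f len=4 : f9 bd 51 89
[1] 0x0e->0x1a len=6 : 38 f9 bd 51 89 cd
[2] 0x22->0x0f len=8 : 51 89 87 32 a4 91 19 48
[3] 0x09->0x18 len=6 : 47 b5 23 dc 9c 38
[4] 0x10->0x1d len=4 : 89 87 32 a4
[5] 0x0e->0x11 len=2 : 38 51
query mem[0x1f]=0x32, mem[0x1c]=0x9c, mem[0x20]=0xa4, mem[0x1e]=0x87

MEM[0x1f,0x1c,0x20,0x1e] = 32 9c a4 87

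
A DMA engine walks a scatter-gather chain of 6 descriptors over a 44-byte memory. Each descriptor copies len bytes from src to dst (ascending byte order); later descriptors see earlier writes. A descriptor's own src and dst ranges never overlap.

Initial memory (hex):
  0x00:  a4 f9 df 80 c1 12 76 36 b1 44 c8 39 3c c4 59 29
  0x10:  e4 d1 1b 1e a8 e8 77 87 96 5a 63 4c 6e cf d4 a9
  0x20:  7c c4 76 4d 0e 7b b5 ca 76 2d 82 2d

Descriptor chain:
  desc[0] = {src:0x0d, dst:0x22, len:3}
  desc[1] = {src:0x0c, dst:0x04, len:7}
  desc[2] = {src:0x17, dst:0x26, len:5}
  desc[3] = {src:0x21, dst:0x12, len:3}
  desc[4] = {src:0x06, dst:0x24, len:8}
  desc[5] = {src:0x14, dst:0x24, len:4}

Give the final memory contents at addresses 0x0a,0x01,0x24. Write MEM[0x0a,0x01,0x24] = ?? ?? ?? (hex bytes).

#0 dst[0x22+3] := {0xc4,0x59,0x29}
#1 dst[0x04+7] := {0x3c,0xc4,0x59,0x29,0xe4,0xd1,0x1b}
#2 dst[0x26+5] := {0x87,0x96,0x5a,0x63,0x4c}
#3 dst[0x12+3] := {0xc4,0xc4,0x59}
#4 dst[0x24+8] := {0x59,0x29,0xe4,0xd1,0x1b,0x39,0x3c,0xc4}
#5 dst[0x24+4] := {0x59,0xe8,0x77,0x87}
query mem[0x0a]=0x1b, mem[0x01]=0xf9, mem[0x24]=0x59

MEM[0x0a,0x01,0x24] = 1b f9 59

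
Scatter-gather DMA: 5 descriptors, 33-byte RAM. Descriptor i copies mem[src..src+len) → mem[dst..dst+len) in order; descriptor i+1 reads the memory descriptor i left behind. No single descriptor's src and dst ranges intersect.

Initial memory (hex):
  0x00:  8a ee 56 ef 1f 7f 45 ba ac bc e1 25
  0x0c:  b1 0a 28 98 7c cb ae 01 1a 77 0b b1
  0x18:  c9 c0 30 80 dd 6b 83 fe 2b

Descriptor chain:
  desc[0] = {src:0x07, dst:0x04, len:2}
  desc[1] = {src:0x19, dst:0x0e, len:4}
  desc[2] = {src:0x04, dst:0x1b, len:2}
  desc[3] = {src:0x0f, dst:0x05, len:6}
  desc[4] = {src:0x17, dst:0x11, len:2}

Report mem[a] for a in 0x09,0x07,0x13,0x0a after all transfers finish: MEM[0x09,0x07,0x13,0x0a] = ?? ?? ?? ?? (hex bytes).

D0: mem[0x04..0x05] <- [ba ac]
D1: mem[0x0e..0x11] <- [c0 30 80 dd]
D2: mem[0x1b..0x1c] <- [ba ac]
D3: mem[0x05..0x0a] <- [30 80 dd ae 01 1a]
D4: mem[0x11..0x12] <- [b1 c9]
query mem[0x09]=0x01, mem[0x07]=0xdd, mem[0x13]=0x01, mem[0x0a]=0x1a

MEM[0x09,0x07,0x13,0x0a] = 01 dd 01 1a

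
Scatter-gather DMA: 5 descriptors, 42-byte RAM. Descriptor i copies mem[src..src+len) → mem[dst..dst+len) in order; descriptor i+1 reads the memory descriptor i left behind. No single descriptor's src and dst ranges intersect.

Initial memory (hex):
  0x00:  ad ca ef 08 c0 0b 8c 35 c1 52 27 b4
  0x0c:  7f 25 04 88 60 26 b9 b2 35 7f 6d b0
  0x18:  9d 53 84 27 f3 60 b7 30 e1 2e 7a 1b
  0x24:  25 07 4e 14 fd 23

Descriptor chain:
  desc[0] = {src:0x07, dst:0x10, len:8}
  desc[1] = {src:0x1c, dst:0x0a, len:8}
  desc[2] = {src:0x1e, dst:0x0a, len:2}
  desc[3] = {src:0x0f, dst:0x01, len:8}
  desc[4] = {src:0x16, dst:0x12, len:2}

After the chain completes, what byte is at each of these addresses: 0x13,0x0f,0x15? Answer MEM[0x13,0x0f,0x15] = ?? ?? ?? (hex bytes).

#0 dst[0x10+8] := {0x35,0xc1,0x52,0x27,0xb4,0x7f,0x25,0x04}
#1 dst[0x0a+8] := {0xf3,0x60,0xb7,0x30,0xe1,0x2e,0x7a,0x1b}
#2 dst[0x0a+2] := {0xb7,0x30}
#3 dst[0x01+8] := {0x2e,0x7a,0x1b,0x52,0x27,0xb4,0x7f,0x25}
#4 dst[0x12+2] := {0x25,0x04}
query mem[0x13]=0x04, mem[0x0f]=0x2e, mem[0x15]=0x7f

MEM[0x13,0x0f,0x15] = 04 2e 7f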